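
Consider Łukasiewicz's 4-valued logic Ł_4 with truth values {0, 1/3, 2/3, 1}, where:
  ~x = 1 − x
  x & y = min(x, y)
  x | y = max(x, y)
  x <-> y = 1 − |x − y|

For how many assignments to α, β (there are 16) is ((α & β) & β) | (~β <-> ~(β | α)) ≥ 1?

α = 0, β = 0 ↦ 1  ≥
α = 0, β = 1/3 ↦ 1  ≥
α = 0, β = 2/3 ↦ 1  ≥
α = 0, β = 1 ↦ 1  ≥
α = 1/3, β = 0 ↦ 2/3  <
α = 1/3, β = 1/3 ↦ 1  ≥
α = 1/3, β = 2/3 ↦ 1  ≥
α = 1/3, β = 1 ↦ 1  ≥
α = 2/3, β = 0 ↦ 1/3  <
α = 2/3, β = 1/3 ↦ 2/3  <
α = 2/3, β = 2/3 ↦ 1  ≥
α = 2/3, β = 1 ↦ 1  ≥
α = 1, β = 0 ↦ 0  <
α = 1, β = 1/3 ↦ 1/3  <
α = 1, β = 2/3 ↦ 2/3  <
α = 1, β = 1 ↦ 1  ≥
So 10 of the 16 assignments meet the threshold.

10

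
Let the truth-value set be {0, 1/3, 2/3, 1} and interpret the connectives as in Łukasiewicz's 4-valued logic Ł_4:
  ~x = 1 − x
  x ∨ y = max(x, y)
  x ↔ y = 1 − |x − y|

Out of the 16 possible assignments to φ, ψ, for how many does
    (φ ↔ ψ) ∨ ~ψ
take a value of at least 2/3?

φ = 0, ψ = 0 ↦ 1  ≥
φ = 0, ψ = 1/3 ↦ 2/3  ≥
φ = 0, ψ = 2/3 ↦ 1/3  <
φ = 0, ψ = 1 ↦ 0  <
φ = 1/3, ψ = 0 ↦ 1  ≥
φ = 1/3, ψ = 1/3 ↦ 1  ≥
φ = 1/3, ψ = 2/3 ↦ 2/3  ≥
φ = 1/3, ψ = 1 ↦ 1/3  <
φ = 2/3, ψ = 0 ↦ 1  ≥
φ = 2/3, ψ = 1/3 ↦ 2/3  ≥
φ = 2/3, ψ = 2/3 ↦ 1  ≥
φ = 2/3, ψ = 1 ↦ 2/3  ≥
φ = 1, ψ = 0 ↦ 1  ≥
φ = 1, ψ = 1/3 ↦ 2/3  ≥
φ = 1, ψ = 2/3 ↦ 2/3  ≥
φ = 1, ψ = 1 ↦ 1  ≥
So 13 of the 16 assignments meet the threshold.

13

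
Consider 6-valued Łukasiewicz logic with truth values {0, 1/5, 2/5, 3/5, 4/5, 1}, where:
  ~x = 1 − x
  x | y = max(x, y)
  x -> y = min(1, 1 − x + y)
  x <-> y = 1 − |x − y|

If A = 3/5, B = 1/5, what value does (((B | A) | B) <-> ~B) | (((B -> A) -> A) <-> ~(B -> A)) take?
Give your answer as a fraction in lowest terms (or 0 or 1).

4/5

B | A = 1/5 | 3/5 = 3/5
(B | A) | B = 3/5 | 1/5 = 3/5
~B = ~1/5 = 4/5
((B | A) | B) <-> ~B = 3/5 <-> 4/5 = 4/5
B -> A = 1/5 -> 3/5 = 1
(B -> A) -> A = 1 -> 3/5 = 3/5
B -> A = 1/5 -> 3/5 = 1
~(B -> A) = ~1 = 0
((B -> A) -> A) <-> ~(B -> A) = 3/5 <-> 0 = 2/5
(((B | A) | B) <-> ~B) | (((B -> A) -> A) <-> ~(B -> A)) = 4/5 | 2/5 = 4/5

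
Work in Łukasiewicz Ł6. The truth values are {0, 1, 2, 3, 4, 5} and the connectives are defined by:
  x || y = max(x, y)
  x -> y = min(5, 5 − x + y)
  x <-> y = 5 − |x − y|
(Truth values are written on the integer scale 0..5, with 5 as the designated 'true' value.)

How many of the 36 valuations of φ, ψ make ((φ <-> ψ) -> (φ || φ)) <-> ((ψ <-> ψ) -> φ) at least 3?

30

value 5: 11 assignments (counts)
value 4: 12 assignments (counts)
value 3: 7 assignments (counts)
value 2: 3 assignments
value 1: 2 assignments
value 0: 1 assignment
So 30 of the 36 assignments meet the threshold.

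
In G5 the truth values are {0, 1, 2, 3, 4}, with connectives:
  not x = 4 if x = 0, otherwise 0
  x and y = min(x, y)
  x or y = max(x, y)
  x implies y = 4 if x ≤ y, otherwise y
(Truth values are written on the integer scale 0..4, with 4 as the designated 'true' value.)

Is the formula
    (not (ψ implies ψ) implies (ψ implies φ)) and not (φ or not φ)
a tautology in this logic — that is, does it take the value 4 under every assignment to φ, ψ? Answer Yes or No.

No

Counterexample: take φ = 0, ψ = 0.
ψ implies ψ = 0 implies 0 = 4
not (ψ implies ψ) = not 4 = 0
ψ implies φ = 0 implies 0 = 4
not (ψ implies ψ) implies (ψ implies φ) = 0 implies 4 = 4
not φ = not 0 = 4
φ or not φ = 0 or 4 = 4
not (φ or not φ) = not 4 = 0
(not (ψ implies ψ) implies (ψ implies φ)) and not (φ or not φ) = 4 and 0 = 0
This gives 0 ≠ 4.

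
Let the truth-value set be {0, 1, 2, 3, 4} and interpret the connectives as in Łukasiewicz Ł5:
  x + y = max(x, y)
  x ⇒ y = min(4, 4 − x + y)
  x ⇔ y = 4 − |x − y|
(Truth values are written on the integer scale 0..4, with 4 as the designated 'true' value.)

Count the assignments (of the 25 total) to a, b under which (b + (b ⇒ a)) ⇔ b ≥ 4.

value 4: 9 assignments (counts)
value 3: 3 assignments
value 2: 4 assignments
value 1: 4 assignments
value 0: 5 assignments
So 9 of the 25 assignments meet the threshold.

9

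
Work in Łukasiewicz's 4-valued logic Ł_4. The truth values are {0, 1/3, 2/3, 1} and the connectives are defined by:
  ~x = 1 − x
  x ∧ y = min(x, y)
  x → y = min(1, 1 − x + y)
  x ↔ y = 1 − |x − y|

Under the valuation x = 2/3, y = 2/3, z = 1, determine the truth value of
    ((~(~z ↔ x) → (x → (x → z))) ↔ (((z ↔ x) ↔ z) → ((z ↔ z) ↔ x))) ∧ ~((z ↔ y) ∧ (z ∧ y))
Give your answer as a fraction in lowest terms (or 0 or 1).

~z = ~1 = 0
~z ↔ x = 0 ↔ 2/3 = 1/3
~(~z ↔ x) = ~1/3 = 2/3
x → z = 2/3 → 1 = 1
x → (x → z) = 2/3 → 1 = 1
~(~z ↔ x) → (x → (x → z)) = 2/3 → 1 = 1
z ↔ x = 1 ↔ 2/3 = 2/3
(z ↔ x) ↔ z = 2/3 ↔ 1 = 2/3
z ↔ z = 1 ↔ 1 = 1
(z ↔ z) ↔ x = 1 ↔ 2/3 = 2/3
((z ↔ x) ↔ z) → ((z ↔ z) ↔ x) = 2/3 → 2/3 = 1
(~(~z ↔ x) → (x → (x → z))) ↔ (((z ↔ x) ↔ z) → ((z ↔ z) ↔ x)) = 1 ↔ 1 = 1
z ↔ y = 1 ↔ 2/3 = 2/3
z ∧ y = 1 ∧ 2/3 = 2/3
(z ↔ y) ∧ (z ∧ y) = 2/3 ∧ 2/3 = 2/3
~((z ↔ y) ∧ (z ∧ y)) = ~2/3 = 1/3
((~(~z ↔ x) → (x → (x → z))) ↔ (((z ↔ x) ↔ z) → ((z ↔ z) ↔ x))) ∧ ~((z ↔ y) ∧ (z ∧ y)) = 1 ∧ 1/3 = 1/3

1/3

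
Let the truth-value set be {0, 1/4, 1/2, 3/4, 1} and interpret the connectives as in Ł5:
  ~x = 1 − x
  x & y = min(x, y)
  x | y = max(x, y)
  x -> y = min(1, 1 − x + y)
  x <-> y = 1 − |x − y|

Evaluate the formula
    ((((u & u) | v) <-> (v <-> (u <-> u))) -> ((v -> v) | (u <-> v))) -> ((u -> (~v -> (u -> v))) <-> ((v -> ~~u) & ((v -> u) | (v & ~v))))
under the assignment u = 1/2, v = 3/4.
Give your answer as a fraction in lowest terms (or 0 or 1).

3/4

u & u = 1/2 & 1/2 = 1/2
(u & u) | v = 1/2 | 3/4 = 3/4
u <-> u = 1/2 <-> 1/2 = 1
v <-> (u <-> u) = 3/4 <-> 1 = 3/4
((u & u) | v) <-> (v <-> (u <-> u)) = 3/4 <-> 3/4 = 1
v -> v = 3/4 -> 3/4 = 1
u <-> v = 1/2 <-> 3/4 = 3/4
(v -> v) | (u <-> v) = 1 | 3/4 = 1
(((u & u) | v) <-> (v <-> (u <-> u))) -> ((v -> v) | (u <-> v)) = 1 -> 1 = 1
~v = ~3/4 = 1/4
u -> v = 1/2 -> 3/4 = 1
~v -> (u -> v) = 1/4 -> 1 = 1
u -> (~v -> (u -> v)) = 1/2 -> 1 = 1
~u = ~1/2 = 1/2
~~u = ~1/2 = 1/2
v -> ~~u = 3/4 -> 1/2 = 3/4
v -> u = 3/4 -> 1/2 = 3/4
~v = ~3/4 = 1/4
v & ~v = 3/4 & 1/4 = 1/4
(v -> u) | (v & ~v) = 3/4 | 1/4 = 3/4
(v -> ~~u) & ((v -> u) | (v & ~v)) = 3/4 & 3/4 = 3/4
(u -> (~v -> (u -> v))) <-> ((v -> ~~u) & ((v -> u) | (v & ~v))) = 1 <-> 3/4 = 3/4
((((u & u) | v) <-> (v <-> (u <-> u))) -> ((v -> v) | (u <-> v))) -> ((u -> (~v -> (u -> v))) <-> ((v -> ~~u) & ((v -> u) | (v & ~v)))) = 1 -> 3/4 = 3/4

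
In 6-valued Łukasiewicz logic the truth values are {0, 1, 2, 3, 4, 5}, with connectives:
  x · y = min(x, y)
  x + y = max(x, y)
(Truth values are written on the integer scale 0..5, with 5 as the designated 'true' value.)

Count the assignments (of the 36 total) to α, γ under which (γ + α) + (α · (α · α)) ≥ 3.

27

value 5: 11 assignments (counts)
value 4: 9 assignments (counts)
value 3: 7 assignments (counts)
value 2: 5 assignments
value 1: 3 assignments
value 0: 1 assignment
So 27 of the 36 assignments meet the threshold.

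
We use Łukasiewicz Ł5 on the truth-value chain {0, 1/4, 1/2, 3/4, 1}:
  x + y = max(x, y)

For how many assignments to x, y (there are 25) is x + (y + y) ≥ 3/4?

16

value 1: 9 assignments (counts)
value 3/4: 7 assignments (counts)
value 1/2: 5 assignments
value 1/4: 3 assignments
value 0: 1 assignment
So 16 of the 25 assignments meet the threshold.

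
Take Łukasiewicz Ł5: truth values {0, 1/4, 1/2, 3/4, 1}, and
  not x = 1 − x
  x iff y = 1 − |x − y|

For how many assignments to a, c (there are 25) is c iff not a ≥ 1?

value 1: 5 assignments (counts)
value 3/4: 8 assignments
value 1/2: 6 assignments
value 1/4: 4 assignments
value 0: 2 assignments
So 5 of the 25 assignments meet the threshold.

5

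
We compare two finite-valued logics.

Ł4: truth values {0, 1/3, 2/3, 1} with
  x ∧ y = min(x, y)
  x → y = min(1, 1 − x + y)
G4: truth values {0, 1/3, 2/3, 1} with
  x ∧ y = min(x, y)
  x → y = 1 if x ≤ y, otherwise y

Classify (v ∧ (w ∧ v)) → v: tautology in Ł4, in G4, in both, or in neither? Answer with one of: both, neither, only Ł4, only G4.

In Ł4: every assignment gives 1 — tautology.
In G4: every assignment gives 1 — tautology.

both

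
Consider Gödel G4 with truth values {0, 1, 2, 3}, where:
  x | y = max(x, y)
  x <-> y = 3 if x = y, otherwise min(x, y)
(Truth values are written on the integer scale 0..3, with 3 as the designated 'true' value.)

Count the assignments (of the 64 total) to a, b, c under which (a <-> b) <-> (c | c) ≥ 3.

16

value 3: 16 assignments (counts)
value 2: 6 assignments
value 1: 14 assignments
value 0: 28 assignments
So 16 of the 64 assignments meet the threshold.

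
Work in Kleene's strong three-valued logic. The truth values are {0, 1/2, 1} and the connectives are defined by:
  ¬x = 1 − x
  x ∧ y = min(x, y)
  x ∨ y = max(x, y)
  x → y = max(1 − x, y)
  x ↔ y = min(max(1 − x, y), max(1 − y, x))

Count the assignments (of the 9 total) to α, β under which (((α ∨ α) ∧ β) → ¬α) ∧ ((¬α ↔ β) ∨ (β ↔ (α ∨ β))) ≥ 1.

3

α = 0, β = 0 ↦ 1  ≥
α = 0, β = 1/2 ↦ 1/2  <
α = 0, β = 1 ↦ 1  ≥
α = 1/2, β = 0 ↦ 1/2  <
α = 1/2, β = 1/2 ↦ 1/2  <
α = 1/2, β = 1 ↦ 1/2  <
α = 1, β = 0 ↦ 1  ≥
α = 1, β = 1/2 ↦ 1/2  <
α = 1, β = 1 ↦ 0  <
So 3 of the 9 assignments meet the threshold.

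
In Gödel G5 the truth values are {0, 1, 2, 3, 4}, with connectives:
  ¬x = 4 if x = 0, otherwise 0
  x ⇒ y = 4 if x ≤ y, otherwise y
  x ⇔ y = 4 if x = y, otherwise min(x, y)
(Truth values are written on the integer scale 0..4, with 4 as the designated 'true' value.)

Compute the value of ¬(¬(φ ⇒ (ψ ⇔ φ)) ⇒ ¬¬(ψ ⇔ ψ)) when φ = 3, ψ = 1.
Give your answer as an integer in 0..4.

ψ ⇔ φ = 1 ⇔ 3 = 1
φ ⇒ (ψ ⇔ φ) = 3 ⇒ 1 = 1
¬(φ ⇒ (ψ ⇔ φ)) = ¬1 = 0
ψ ⇔ ψ = 1 ⇔ 1 = 4
¬(ψ ⇔ ψ) = ¬4 = 0
¬¬(ψ ⇔ ψ) = ¬0 = 4
¬(φ ⇒ (ψ ⇔ φ)) ⇒ ¬¬(ψ ⇔ ψ) = 0 ⇒ 4 = 4
¬(¬(φ ⇒ (ψ ⇔ φ)) ⇒ ¬¬(ψ ⇔ ψ)) = ¬4 = 0

0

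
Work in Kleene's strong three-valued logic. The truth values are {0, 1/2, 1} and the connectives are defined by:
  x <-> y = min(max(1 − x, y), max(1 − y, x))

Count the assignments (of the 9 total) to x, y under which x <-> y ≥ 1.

x = 0, y = 0 ↦ 1  ≥
x = 0, y = 1/2 ↦ 1/2  <
x = 0, y = 1 ↦ 0  <
x = 1/2, y = 0 ↦ 1/2  <
x = 1/2, y = 1/2 ↦ 1/2  <
x = 1/2, y = 1 ↦ 1/2  <
x = 1, y = 0 ↦ 0  <
x = 1, y = 1/2 ↦ 1/2  <
x = 1, y = 1 ↦ 1  ≥
So 2 of the 9 assignments meet the threshold.

2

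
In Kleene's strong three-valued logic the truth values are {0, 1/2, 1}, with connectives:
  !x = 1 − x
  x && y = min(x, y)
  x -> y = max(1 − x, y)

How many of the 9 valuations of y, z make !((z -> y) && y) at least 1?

3

y = 0, z = 0 ↦ 1  ≥
y = 0, z = 1/2 ↦ 1  ≥
y = 0, z = 1 ↦ 1  ≥
y = 1/2, z = 0 ↦ 1/2  <
y = 1/2, z = 1/2 ↦ 1/2  <
y = 1/2, z = 1 ↦ 1/2  <
y = 1, z = 0 ↦ 0  <
y = 1, z = 1/2 ↦ 0  <
y = 1, z = 1 ↦ 0  <
So 3 of the 9 assignments meet the threshold.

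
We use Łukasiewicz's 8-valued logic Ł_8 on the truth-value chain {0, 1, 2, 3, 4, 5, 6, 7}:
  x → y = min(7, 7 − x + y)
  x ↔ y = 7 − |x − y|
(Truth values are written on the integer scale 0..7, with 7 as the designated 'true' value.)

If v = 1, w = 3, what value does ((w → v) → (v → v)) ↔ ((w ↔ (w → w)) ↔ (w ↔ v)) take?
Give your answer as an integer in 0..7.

5

w → v = 3 → 1 = 5
v → v = 1 → 1 = 7
(w → v) → (v → v) = 5 → 7 = 7
w → w = 3 → 3 = 7
w ↔ (w → w) = 3 ↔ 7 = 3
w ↔ v = 3 ↔ 1 = 5
(w ↔ (w → w)) ↔ (w ↔ v) = 3 ↔ 5 = 5
((w → v) → (v → v)) ↔ ((w ↔ (w → w)) ↔ (w ↔ v)) = 7 ↔ 5 = 5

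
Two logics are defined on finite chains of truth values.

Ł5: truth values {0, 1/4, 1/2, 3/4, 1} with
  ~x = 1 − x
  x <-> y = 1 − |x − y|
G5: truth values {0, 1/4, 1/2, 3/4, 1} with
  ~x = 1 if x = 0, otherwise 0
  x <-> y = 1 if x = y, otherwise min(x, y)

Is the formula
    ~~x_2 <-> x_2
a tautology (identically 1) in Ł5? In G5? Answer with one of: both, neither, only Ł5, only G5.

only Ł5

In Ł5: every assignment gives 1 — tautology.
In G5: at x_2 = 1/4 the value is 1/4 — not a tautology.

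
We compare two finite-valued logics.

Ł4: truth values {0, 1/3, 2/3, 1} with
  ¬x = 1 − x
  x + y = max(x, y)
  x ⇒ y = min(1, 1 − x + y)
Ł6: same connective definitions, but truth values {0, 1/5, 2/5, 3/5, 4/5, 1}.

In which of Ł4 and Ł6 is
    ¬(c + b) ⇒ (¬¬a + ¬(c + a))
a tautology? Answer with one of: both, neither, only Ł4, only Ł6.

In Ł4: at a = 1/3, b = 0, c = 0 the value is 2/3 — not a tautology.
In Ł6: at a = 1/5, b = 0, c = 0 the value is 4/5 — not a tautology.

neither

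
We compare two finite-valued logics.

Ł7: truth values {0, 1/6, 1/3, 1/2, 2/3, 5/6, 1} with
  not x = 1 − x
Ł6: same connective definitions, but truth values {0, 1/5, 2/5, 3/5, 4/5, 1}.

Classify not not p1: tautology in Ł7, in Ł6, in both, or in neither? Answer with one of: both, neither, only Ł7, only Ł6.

In Ł7: at p1 = 0 the value is 0 — not a tautology.
In Ł6: at p1 = 0 the value is 0 — not a tautology.

neither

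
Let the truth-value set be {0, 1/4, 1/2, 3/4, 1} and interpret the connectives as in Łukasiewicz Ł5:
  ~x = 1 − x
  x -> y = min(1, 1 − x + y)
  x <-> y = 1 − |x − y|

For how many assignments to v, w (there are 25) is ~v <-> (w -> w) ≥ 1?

5

value 1: 5 assignments (counts)
value 3/4: 5 assignments
value 1/2: 5 assignments
value 1/4: 5 assignments
value 0: 5 assignments
So 5 of the 25 assignments meet the threshold.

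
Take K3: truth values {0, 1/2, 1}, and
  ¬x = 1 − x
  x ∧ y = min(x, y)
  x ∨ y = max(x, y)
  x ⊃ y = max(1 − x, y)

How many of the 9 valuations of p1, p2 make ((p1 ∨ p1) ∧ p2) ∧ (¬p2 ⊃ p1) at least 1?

p1 = 0, p2 = 0 ↦ 0  <
p1 = 0, p2 = 1/2 ↦ 0  <
p1 = 0, p2 = 1 ↦ 0  <
p1 = 1/2, p2 = 0 ↦ 0  <
p1 = 1/2, p2 = 1/2 ↦ 1/2  <
p1 = 1/2, p2 = 1 ↦ 1/2  <
p1 = 1, p2 = 0 ↦ 0  <
p1 = 1, p2 = 1/2 ↦ 1/2  <
p1 = 1, p2 = 1 ↦ 1  ≥
So 1 of the 9 assignments meets the threshold.

1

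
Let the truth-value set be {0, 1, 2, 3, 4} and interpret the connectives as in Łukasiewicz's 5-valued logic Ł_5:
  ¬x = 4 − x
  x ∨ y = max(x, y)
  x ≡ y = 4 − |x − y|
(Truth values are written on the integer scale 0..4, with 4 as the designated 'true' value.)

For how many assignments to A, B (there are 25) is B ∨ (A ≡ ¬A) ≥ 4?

value 4: 9 assignments (counts)
value 3: 4 assignments
value 2: 8 assignments
value 1: 2 assignments
value 0: 2 assignments
So 9 of the 25 assignments meet the threshold.

9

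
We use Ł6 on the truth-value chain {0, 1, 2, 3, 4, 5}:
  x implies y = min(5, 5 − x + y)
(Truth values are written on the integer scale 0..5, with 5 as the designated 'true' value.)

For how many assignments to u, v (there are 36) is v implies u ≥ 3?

value 5: 21 assignments (counts)
value 4: 5 assignments (counts)
value 3: 4 assignments (counts)
value 2: 3 assignments
value 1: 2 assignments
value 0: 1 assignment
So 30 of the 36 assignments meet the threshold.

30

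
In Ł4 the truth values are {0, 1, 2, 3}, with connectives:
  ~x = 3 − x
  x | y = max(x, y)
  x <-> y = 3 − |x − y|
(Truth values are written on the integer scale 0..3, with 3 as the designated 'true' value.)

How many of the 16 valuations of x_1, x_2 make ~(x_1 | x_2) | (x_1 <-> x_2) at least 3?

x_1 = 0, x_2 = 0 ↦ 3  ≥
x_1 = 0, x_2 = 1 ↦ 2  <
x_1 = 0, x_2 = 2 ↦ 1  <
x_1 = 0, x_2 = 3 ↦ 0  <
x_1 = 1, x_2 = 0 ↦ 2  <
x_1 = 1, x_2 = 1 ↦ 3  ≥
x_1 = 1, x_2 = 2 ↦ 2  <
x_1 = 1, x_2 = 3 ↦ 1  <
x_1 = 2, x_2 = 0 ↦ 1  <
x_1 = 2, x_2 = 1 ↦ 2  <
x_1 = 2, x_2 = 2 ↦ 3  ≥
x_1 = 2, x_2 = 3 ↦ 2  <
x_1 = 3, x_2 = 0 ↦ 0  <
x_1 = 3, x_2 = 1 ↦ 1  <
x_1 = 3, x_2 = 2 ↦ 2  <
x_1 = 3, x_2 = 3 ↦ 3  ≥
So 4 of the 16 assignments meet the threshold.

4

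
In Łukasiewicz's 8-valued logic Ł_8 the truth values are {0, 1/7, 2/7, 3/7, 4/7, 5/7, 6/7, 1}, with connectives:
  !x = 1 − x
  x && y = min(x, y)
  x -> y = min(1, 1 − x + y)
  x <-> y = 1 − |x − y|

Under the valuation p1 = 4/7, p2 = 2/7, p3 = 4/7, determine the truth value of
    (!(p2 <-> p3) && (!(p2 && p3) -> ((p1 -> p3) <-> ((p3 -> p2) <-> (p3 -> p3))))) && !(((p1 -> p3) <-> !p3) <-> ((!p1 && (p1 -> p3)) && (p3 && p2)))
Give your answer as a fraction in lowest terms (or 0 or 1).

p2 <-> p3 = 2/7 <-> 4/7 = 5/7
!(p2 <-> p3) = !5/7 = 2/7
p2 && p3 = 2/7 && 4/7 = 2/7
!(p2 && p3) = !2/7 = 5/7
p1 -> p3 = 4/7 -> 4/7 = 1
p3 -> p2 = 4/7 -> 2/7 = 5/7
p3 -> p3 = 4/7 -> 4/7 = 1
(p3 -> p2) <-> (p3 -> p3) = 5/7 <-> 1 = 5/7
(p1 -> p3) <-> ((p3 -> p2) <-> (p3 -> p3)) = 1 <-> 5/7 = 5/7
!(p2 && p3) -> ((p1 -> p3) <-> ((p3 -> p2) <-> (p3 -> p3))) = 5/7 -> 5/7 = 1
!(p2 <-> p3) && (!(p2 && p3) -> ((p1 -> p3) <-> ((p3 -> p2) <-> (p3 -> p3)))) = 2/7 && 1 = 2/7
p1 -> p3 = 4/7 -> 4/7 = 1
!p3 = !4/7 = 3/7
(p1 -> p3) <-> !p3 = 1 <-> 3/7 = 3/7
!p1 = !4/7 = 3/7
p1 -> p3 = 4/7 -> 4/7 = 1
!p1 && (p1 -> p3) = 3/7 && 1 = 3/7
p3 && p2 = 4/7 && 2/7 = 2/7
(!p1 && (p1 -> p3)) && (p3 && p2) = 3/7 && 2/7 = 2/7
((p1 -> p3) <-> !p3) <-> ((!p1 && (p1 -> p3)) && (p3 && p2)) = 3/7 <-> 2/7 = 6/7
!(((p1 -> p3) <-> !p3) <-> ((!p1 && (p1 -> p3)) && (p3 && p2))) = !6/7 = 1/7
(!(p2 <-> p3) && (!(p2 && p3) -> ((p1 -> p3) <-> ((p3 -> p2) <-> (p3 -> p3))))) && !(((p1 -> p3) <-> !p3) <-> ((!p1 && (p1 -> p3)) && (p3 && p2))) = 2/7 && 1/7 = 1/7

1/7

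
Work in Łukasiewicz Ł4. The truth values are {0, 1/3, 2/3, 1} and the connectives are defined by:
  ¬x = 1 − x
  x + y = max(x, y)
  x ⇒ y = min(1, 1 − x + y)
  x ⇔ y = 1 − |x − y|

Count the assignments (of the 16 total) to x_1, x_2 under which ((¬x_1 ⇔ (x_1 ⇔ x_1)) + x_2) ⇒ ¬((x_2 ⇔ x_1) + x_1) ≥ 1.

x_1 = 0, x_2 = 0 ↦ 0  <
x_1 = 0, x_2 = 1/3 ↦ 1/3  <
x_1 = 0, x_2 = 2/3 ↦ 2/3  <
x_1 = 0, x_2 = 1 ↦ 1  ≥
x_1 = 1/3, x_2 = 0 ↦ 2/3  <
x_1 = 1/3, x_2 = 1/3 ↦ 1/3  <
x_1 = 1/3, x_2 = 2/3 ↦ 2/3  <
x_1 = 1/3, x_2 = 1 ↦ 2/3  <
x_1 = 2/3, x_2 = 0 ↦ 1  ≥
x_1 = 2/3, x_2 = 1/3 ↦ 1  ≥
x_1 = 2/3, x_2 = 2/3 ↦ 1/3  <
x_1 = 2/3, x_2 = 1 ↦ 1/3  <
x_1 = 1, x_2 = 0 ↦ 1  ≥
x_1 = 1, x_2 = 1/3 ↦ 2/3  <
x_1 = 1, x_2 = 2/3 ↦ 1/3  <
x_1 = 1, x_2 = 1 ↦ 0  <
So 4 of the 16 assignments meet the threshold.

4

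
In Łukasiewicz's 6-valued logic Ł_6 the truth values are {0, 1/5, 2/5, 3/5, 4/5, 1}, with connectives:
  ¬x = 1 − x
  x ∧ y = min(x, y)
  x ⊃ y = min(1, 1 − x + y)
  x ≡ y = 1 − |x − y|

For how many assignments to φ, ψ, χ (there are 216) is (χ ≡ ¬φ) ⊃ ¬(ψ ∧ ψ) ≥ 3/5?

value 1: 106 assignments (counts)
value 4/5: 34 assignments (counts)
value 3/5: 30 assignments (counts)
value 2/5: 24 assignments
value 1/5: 16 assignments
value 0: 6 assignments
So 170 of the 216 assignments meet the threshold.

170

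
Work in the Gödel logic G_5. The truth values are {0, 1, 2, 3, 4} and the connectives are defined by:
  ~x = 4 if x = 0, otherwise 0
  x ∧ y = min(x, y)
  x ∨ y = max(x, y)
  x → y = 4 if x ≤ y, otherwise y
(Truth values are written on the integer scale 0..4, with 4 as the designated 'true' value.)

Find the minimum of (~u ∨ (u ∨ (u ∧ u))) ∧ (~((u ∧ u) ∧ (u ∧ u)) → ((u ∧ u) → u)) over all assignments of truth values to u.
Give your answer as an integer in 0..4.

Take u = 1:
~u = ~1 = 0
u ∧ u = 1 ∧ 1 = 1
u ∨ (u ∧ u) = 1 ∨ 1 = 1
~u ∨ (u ∨ (u ∧ u)) = 0 ∨ 1 = 1
u ∧ u = 1 ∧ 1 = 1
u ∧ u = 1 ∧ 1 = 1
(u ∧ u) ∧ (u ∧ u) = 1 ∧ 1 = 1
~((u ∧ u) ∧ (u ∧ u)) = ~1 = 0
u ∧ u = 1 ∧ 1 = 1
(u ∧ u) → u = 1 → 1 = 4
~((u ∧ u) ∧ (u ∧ u)) → ((u ∧ u) → u) = 0 → 4 = 4
(~u ∨ (u ∨ (u ∧ u))) ∧ (~((u ∧ u) ∧ (u ∧ u)) → ((u ∧ u) → u)) = 1 ∧ 4 = 1
No assignment yields a value below 1, so this is the minimum.

1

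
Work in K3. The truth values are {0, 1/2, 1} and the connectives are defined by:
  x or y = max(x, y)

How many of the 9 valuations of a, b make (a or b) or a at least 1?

5

a = 0, b = 0 ↦ 0  <
a = 0, b = 1/2 ↦ 1/2  <
a = 0, b = 1 ↦ 1  ≥
a = 1/2, b = 0 ↦ 1/2  <
a = 1/2, b = 1/2 ↦ 1/2  <
a = 1/2, b = 1 ↦ 1  ≥
a = 1, b = 0 ↦ 1  ≥
a = 1, b = 1/2 ↦ 1  ≥
a = 1, b = 1 ↦ 1  ≥
So 5 of the 9 assignments meet the threshold.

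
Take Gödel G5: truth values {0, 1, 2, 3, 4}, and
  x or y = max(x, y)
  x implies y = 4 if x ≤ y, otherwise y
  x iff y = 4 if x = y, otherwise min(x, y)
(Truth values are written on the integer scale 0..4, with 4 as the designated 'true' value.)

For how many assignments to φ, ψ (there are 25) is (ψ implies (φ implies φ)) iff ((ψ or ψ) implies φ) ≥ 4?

15

value 4: 15 assignments (counts)
value 3: 1 assignment
value 2: 2 assignments
value 1: 3 assignments
value 0: 4 assignments
So 15 of the 25 assignments meet the threshold.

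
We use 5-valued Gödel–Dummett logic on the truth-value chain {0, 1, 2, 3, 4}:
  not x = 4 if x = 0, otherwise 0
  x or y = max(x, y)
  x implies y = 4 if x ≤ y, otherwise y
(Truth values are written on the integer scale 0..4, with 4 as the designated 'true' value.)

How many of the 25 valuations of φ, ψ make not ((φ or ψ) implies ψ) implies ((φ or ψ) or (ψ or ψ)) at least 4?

value 4: 22 assignments (counts)
value 3: 1 assignment
value 2: 1 assignment
value 1: 1 assignment
So 22 of the 25 assignments meet the threshold.

22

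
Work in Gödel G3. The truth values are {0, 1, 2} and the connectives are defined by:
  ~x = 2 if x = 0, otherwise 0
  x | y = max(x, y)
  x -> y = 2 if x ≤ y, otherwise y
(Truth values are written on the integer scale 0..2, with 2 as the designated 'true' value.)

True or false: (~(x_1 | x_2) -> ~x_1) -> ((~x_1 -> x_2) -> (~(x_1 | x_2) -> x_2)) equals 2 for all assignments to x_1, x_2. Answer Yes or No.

x_1 = 0, x_2 = 0 ↦ 2
x_1 = 0, x_2 = 1 ↦ 2
x_1 = 0, x_2 = 2 ↦ 2
x_1 = 1, x_2 = 0 ↦ 2
x_1 = 1, x_2 = 1 ↦ 2
x_1 = 1, x_2 = 2 ↦ 2
x_1 = 2, x_2 = 0 ↦ 2
x_1 = 2, x_2 = 1 ↦ 2
x_1 = 2, x_2 = 2 ↦ 2
Every assignment gives a value ≥ 2.

Yes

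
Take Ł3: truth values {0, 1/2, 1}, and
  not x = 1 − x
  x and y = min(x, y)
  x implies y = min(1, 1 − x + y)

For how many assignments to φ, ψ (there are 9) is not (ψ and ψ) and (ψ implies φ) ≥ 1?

3

φ = 0, ψ = 0 ↦ 1  ≥
φ = 0, ψ = 1/2 ↦ 1/2  <
φ = 0, ψ = 1 ↦ 0  <
φ = 1/2, ψ = 0 ↦ 1  ≥
φ = 1/2, ψ = 1/2 ↦ 1/2  <
φ = 1/2, ψ = 1 ↦ 0  <
φ = 1, ψ = 0 ↦ 1  ≥
φ = 1, ψ = 1/2 ↦ 1/2  <
φ = 1, ψ = 1 ↦ 0  <
So 3 of the 9 assignments meet the threshold.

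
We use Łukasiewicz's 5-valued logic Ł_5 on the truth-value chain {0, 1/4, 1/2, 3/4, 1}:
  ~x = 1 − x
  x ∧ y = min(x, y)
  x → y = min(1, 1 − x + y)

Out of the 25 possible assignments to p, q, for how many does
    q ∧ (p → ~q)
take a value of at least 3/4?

5

value 1: 1 assignment (counts)
value 3/4: 4 assignments (counts)
value 1/2: 7 assignments
value 1/4: 7 assignments
value 0: 6 assignments
So 5 of the 25 assignments meet the threshold.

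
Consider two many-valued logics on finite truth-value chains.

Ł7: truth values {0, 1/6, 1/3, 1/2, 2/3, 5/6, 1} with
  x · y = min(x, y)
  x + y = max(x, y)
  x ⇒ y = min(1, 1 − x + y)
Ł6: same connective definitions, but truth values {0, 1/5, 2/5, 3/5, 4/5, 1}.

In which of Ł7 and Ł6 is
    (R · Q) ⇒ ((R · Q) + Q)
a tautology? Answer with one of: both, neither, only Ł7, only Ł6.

both

In Ł7: every assignment gives 1 — tautology.
In Ł6: every assignment gives 1 — tautology.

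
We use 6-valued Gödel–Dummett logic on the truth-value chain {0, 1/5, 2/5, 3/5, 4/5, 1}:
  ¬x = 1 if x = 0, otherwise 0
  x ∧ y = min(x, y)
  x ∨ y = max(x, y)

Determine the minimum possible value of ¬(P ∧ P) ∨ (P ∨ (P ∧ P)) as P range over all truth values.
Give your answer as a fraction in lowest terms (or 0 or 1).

1/5

Take P = 1/5:
P ∧ P = 1/5 ∧ 1/5 = 1/5
¬(P ∧ P) = ¬1/5 = 0
P ∧ P = 1/5 ∧ 1/5 = 1/5
P ∨ (P ∧ P) = 1/5 ∨ 1/5 = 1/5
¬(P ∧ P) ∨ (P ∨ (P ∧ P)) = 0 ∨ 1/5 = 1/5
No assignment yields a value below 1/5, so this is the minimum.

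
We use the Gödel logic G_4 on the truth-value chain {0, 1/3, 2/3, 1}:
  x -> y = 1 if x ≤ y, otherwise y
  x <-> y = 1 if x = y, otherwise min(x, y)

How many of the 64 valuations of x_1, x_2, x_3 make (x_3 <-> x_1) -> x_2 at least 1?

44

value 1: 44 assignments (counts)
value 2/3: 4 assignments
value 1/3: 6 assignments
value 0: 10 assignments
So 44 of the 64 assignments meet the threshold.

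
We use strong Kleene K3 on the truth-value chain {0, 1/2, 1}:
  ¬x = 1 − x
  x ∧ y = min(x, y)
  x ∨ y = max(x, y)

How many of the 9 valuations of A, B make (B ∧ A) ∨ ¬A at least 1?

4

A = 0, B = 0 ↦ 1  ≥
A = 0, B = 1/2 ↦ 1  ≥
A = 0, B = 1 ↦ 1  ≥
A = 1/2, B = 0 ↦ 1/2  <
A = 1/2, B = 1/2 ↦ 1/2  <
A = 1/2, B = 1 ↦ 1/2  <
A = 1, B = 0 ↦ 0  <
A = 1, B = 1/2 ↦ 1/2  <
A = 1, B = 1 ↦ 1  ≥
So 4 of the 9 assignments meet the threshold.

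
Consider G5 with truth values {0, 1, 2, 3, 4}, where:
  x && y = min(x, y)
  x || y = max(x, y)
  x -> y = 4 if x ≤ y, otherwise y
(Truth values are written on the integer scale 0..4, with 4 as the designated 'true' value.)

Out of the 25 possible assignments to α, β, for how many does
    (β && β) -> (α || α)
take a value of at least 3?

16

value 4: 15 assignments (counts)
value 3: 1 assignment (counts)
value 2: 2 assignments
value 1: 3 assignments
value 0: 4 assignments
So 16 of the 25 assignments meet the threshold.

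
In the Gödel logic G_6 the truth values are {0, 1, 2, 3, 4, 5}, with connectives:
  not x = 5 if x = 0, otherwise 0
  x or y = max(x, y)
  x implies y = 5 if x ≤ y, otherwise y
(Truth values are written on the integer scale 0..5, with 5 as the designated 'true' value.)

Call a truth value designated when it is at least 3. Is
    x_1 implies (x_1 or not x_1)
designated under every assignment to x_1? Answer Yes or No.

x_1 = 0 ↦ 5
x_1 = 1 ↦ 5
x_1 = 2 ↦ 5
x_1 = 3 ↦ 5
x_1 = 4 ↦ 5
x_1 = 5 ↦ 5
Every assignment gives a value ≥ 3.

Yes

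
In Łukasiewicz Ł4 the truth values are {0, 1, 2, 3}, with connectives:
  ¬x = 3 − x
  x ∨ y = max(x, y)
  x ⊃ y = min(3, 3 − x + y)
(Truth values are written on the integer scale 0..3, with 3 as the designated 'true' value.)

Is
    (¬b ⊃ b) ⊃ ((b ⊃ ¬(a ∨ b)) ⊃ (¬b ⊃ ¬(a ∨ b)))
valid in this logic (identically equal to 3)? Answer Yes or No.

a = 0, b = 0 ↦ 3
a = 0, b = 1 ↦ 3
a = 0, b = 2 ↦ 3
a = 0, b = 3 ↦ 3
a = 1, b = 0 ↦ 3
a = 1, b = 1 ↦ 3
a = 1, b = 2 ↦ 3
a = 1, b = 3 ↦ 3
a = 2, b = 0 ↦ 3
a = 2, b = 1 ↦ 3
a = 2, b = 2 ↦ 3
a = 2, b = 3 ↦ 3
a = 3, b = 0 ↦ 3
a = 3, b = 1 ↦ 3
a = 3, b = 2 ↦ 3
a = 3, b = 3 ↦ 3
Every assignment gives a value ≥ 3.

Yes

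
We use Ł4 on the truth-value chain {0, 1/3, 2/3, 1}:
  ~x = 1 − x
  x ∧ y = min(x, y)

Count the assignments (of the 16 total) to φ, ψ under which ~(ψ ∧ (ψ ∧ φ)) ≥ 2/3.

φ = 0, ψ = 0 ↦ 1  ≥
φ = 0, ψ = 1/3 ↦ 1  ≥
φ = 0, ψ = 2/3 ↦ 1  ≥
φ = 0, ψ = 1 ↦ 1  ≥
φ = 1/3, ψ = 0 ↦ 1  ≥
φ = 1/3, ψ = 1/3 ↦ 2/3  ≥
φ = 1/3, ψ = 2/3 ↦ 2/3  ≥
φ = 1/3, ψ = 1 ↦ 2/3  ≥
φ = 2/3, ψ = 0 ↦ 1  ≥
φ = 2/3, ψ = 1/3 ↦ 2/3  ≥
φ = 2/3, ψ = 2/3 ↦ 1/3  <
φ = 2/3, ψ = 1 ↦ 1/3  <
φ = 1, ψ = 0 ↦ 1  ≥
φ = 1, ψ = 1/3 ↦ 2/3  ≥
φ = 1, ψ = 2/3 ↦ 1/3  <
φ = 1, ψ = 1 ↦ 0  <
So 12 of the 16 assignments meet the threshold.

12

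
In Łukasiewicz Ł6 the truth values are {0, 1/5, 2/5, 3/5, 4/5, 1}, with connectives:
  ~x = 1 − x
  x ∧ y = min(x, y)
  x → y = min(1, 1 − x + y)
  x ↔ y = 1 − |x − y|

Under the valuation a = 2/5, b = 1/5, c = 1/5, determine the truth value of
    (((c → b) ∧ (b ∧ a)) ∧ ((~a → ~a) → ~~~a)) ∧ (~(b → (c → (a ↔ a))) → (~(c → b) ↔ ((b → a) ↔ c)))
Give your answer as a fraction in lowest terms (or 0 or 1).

1/5

c → b = 1/5 → 1/5 = 1
b ∧ a = 1/5 ∧ 2/5 = 1/5
(c → b) ∧ (b ∧ a) = 1 ∧ 1/5 = 1/5
~a = ~2/5 = 3/5
~a = ~2/5 = 3/5
~a → ~a = 3/5 → 3/5 = 1
~a = ~2/5 = 3/5
~~a = ~3/5 = 2/5
~~~a = ~2/5 = 3/5
(~a → ~a) → ~~~a = 1 → 3/5 = 3/5
((c → b) ∧ (b ∧ a)) ∧ ((~a → ~a) → ~~~a) = 1/5 ∧ 3/5 = 1/5
a ↔ a = 2/5 ↔ 2/5 = 1
c → (a ↔ a) = 1/5 → 1 = 1
b → (c → (a ↔ a)) = 1/5 → 1 = 1
~(b → (c → (a ↔ a))) = ~1 = 0
c → b = 1/5 → 1/5 = 1
~(c → b) = ~1 = 0
b → a = 1/5 → 2/5 = 1
(b → a) ↔ c = 1 ↔ 1/5 = 1/5
~(c → b) ↔ ((b → a) ↔ c) = 0 ↔ 1/5 = 4/5
~(b → (c → (a ↔ a))) → (~(c → b) ↔ ((b → a) ↔ c)) = 0 → 4/5 = 1
(((c → b) ∧ (b ∧ a)) ∧ ((~a → ~a) → ~~~a)) ∧ (~(b → (c → (a ↔ a))) → (~(c → b) ↔ ((b → a) ↔ c))) = 1/5 ∧ 1 = 1/5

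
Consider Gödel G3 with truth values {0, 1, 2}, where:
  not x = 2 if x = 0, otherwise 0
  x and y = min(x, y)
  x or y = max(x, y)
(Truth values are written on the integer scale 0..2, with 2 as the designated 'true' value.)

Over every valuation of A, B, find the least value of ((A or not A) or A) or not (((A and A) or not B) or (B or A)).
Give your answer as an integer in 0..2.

Take A = 1, B = 0:
not A = not 1 = 0
A or not A = 1 or 0 = 1
(A or not A) or A = 1 or 1 = 1
A and A = 1 and 1 = 1
not B = not 0 = 2
(A and A) or not B = 1 or 2 = 2
B or A = 0 or 1 = 1
((A and A) or not B) or (B or A) = 2 or 1 = 2
not (((A and A) or not B) or (B or A)) = not 2 = 0
((A or not A) or A) or not (((A and A) or not B) or (B or A)) = 1 or 0 = 1
No assignment yields a value below 1, so this is the minimum.

1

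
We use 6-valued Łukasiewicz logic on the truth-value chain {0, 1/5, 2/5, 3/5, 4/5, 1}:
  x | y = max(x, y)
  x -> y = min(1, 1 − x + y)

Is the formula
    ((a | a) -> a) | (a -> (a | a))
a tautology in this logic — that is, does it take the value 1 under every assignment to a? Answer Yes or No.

Yes

a = 0 ↦ 1
a = 1/5 ↦ 1
a = 2/5 ↦ 1
a = 3/5 ↦ 1
a = 4/5 ↦ 1
a = 1 ↦ 1
Every assignment gives a value ≥ 1.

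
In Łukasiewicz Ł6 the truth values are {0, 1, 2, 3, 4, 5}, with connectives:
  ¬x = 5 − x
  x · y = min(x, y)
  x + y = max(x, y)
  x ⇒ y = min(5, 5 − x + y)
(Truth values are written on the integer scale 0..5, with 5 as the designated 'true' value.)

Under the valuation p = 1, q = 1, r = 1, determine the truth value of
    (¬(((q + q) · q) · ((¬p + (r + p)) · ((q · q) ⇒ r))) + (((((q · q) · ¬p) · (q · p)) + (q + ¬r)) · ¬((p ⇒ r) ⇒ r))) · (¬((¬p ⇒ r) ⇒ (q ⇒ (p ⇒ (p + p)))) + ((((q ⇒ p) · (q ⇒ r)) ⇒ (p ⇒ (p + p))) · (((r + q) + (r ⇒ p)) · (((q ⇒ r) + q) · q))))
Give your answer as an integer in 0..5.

1

q + q = 1 + 1 = 1
(q + q) · q = 1 · 1 = 1
¬p = ¬1 = 4
r + p = 1 + 1 = 1
¬p + (r + p) = 4 + 1 = 4
q · q = 1 · 1 = 1
(q · q) ⇒ r = 1 ⇒ 1 = 5
(¬p + (r + p)) · ((q · q) ⇒ r) = 4 · 5 = 4
((q + q) · q) · ((¬p + (r + p)) · ((q · q) ⇒ r)) = 1 · 4 = 1
¬(((q + q) · q) · ((¬p + (r + p)) · ((q · q) ⇒ r))) = ¬1 = 4
q · q = 1 · 1 = 1
¬p = ¬1 = 4
(q · q) · ¬p = 1 · 4 = 1
q · p = 1 · 1 = 1
((q · q) · ¬p) · (q · p) = 1 · 1 = 1
¬r = ¬1 = 4
q + ¬r = 1 + 4 = 4
(((q · q) · ¬p) · (q · p)) + (q + ¬r) = 1 + 4 = 4
p ⇒ r = 1 ⇒ 1 = 5
(p ⇒ r) ⇒ r = 5 ⇒ 1 = 1
¬((p ⇒ r) ⇒ r) = ¬1 = 4
((((q · q) · ¬p) · (q · p)) + (q + ¬r)) · ¬((p ⇒ r) ⇒ r) = 4 · 4 = 4
¬(((q + q) · q) · ((¬p + (r + p)) · ((q · q) ⇒ r))) + (((((q · q) · ¬p) · (q · p)) + (q + ¬r)) · ¬((p ⇒ r) ⇒ r)) = 4 + 4 = 4
¬p = ¬1 = 4
¬p ⇒ r = 4 ⇒ 1 = 2
p + p = 1 + 1 = 1
p ⇒ (p + p) = 1 ⇒ 1 = 5
q ⇒ (p ⇒ (p + p)) = 1 ⇒ 5 = 5
(¬p ⇒ r) ⇒ (q ⇒ (p ⇒ (p + p))) = 2 ⇒ 5 = 5
¬((¬p ⇒ r) ⇒ (q ⇒ (p ⇒ (p + p)))) = ¬5 = 0
q ⇒ p = 1 ⇒ 1 = 5
q ⇒ r = 1 ⇒ 1 = 5
(q ⇒ p) · (q ⇒ r) = 5 · 5 = 5
p + p = 1 + 1 = 1
p ⇒ (p + p) = 1 ⇒ 1 = 5
((q ⇒ p) · (q ⇒ r)) ⇒ (p ⇒ (p + p)) = 5 ⇒ 5 = 5
r + q = 1 + 1 = 1
r ⇒ p = 1 ⇒ 1 = 5
(r + q) + (r ⇒ p) = 1 + 5 = 5
q ⇒ r = 1 ⇒ 1 = 5
(q ⇒ r) + q = 5 + 1 = 5
((q ⇒ r) + q) · q = 5 · 1 = 1
((r + q) + (r ⇒ p)) · (((q ⇒ r) + q) · q) = 5 · 1 = 1
(((q ⇒ p) · (q ⇒ r)) ⇒ (p ⇒ (p + p))) · (((r + q) + (r ⇒ p)) · (((q ⇒ r) + q) · q)) = 5 · 1 = 1
¬((¬p ⇒ r) ⇒ (q ⇒ (p ⇒ (p + p)))) + ((((q ⇒ p) · (q ⇒ r)) ⇒ (p ⇒ (p + p))) · (((r + q) + (r ⇒ p)) · (((q ⇒ r) + q) · q))) = 0 + 1 = 1
(¬(((q + q) · q) · ((¬p + (r + p)) · ((q · q) ⇒ r))) + (((((q · q) · ¬p) · (q · p)) + (q + ¬r)) · ¬((p ⇒ r) ⇒ r))) · (¬((¬p ⇒ r) ⇒ (q ⇒ (p ⇒ (p + p)))) + ((((q ⇒ p) · (q ⇒ r)) ⇒ (p ⇒ (p + p))) · (((r + q) + (r ⇒ p)) · (((q ⇒ r) + q) · q)))) = 4 · 1 = 1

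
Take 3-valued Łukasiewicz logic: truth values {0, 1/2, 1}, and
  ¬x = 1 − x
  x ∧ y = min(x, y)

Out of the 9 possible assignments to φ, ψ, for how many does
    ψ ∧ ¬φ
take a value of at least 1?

1

φ = 0, ψ = 0 ↦ 0  <
φ = 0, ψ = 1/2 ↦ 1/2  <
φ = 0, ψ = 1 ↦ 1  ≥
φ = 1/2, ψ = 0 ↦ 0  <
φ = 1/2, ψ = 1/2 ↦ 1/2  <
φ = 1/2, ψ = 1 ↦ 1/2  <
φ = 1, ψ = 0 ↦ 0  <
φ = 1, ψ = 1/2 ↦ 0  <
φ = 1, ψ = 1 ↦ 0  <
So 1 of the 9 assignments meets the threshold.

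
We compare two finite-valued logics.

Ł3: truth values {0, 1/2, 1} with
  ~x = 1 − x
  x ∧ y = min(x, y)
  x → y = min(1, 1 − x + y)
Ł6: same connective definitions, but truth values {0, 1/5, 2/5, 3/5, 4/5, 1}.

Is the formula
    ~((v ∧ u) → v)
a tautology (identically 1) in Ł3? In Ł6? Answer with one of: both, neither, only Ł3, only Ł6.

In Ł3: at u = 0, v = 0 the value is 0 — not a tautology.
In Ł6: at u = 0, v = 0 the value is 0 — not a tautology.

neither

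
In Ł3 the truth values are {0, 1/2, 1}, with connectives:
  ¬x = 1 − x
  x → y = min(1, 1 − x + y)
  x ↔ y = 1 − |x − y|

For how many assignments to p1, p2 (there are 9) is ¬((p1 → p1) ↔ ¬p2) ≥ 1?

p1 = 0, p2 = 0 ↦ 0  <
p1 = 0, p2 = 1/2 ↦ 1/2  <
p1 = 0, p2 = 1 ↦ 1  ≥
p1 = 1/2, p2 = 0 ↦ 0  <
p1 = 1/2, p2 = 1/2 ↦ 1/2  <
p1 = 1/2, p2 = 1 ↦ 1  ≥
p1 = 1, p2 = 0 ↦ 0  <
p1 = 1, p2 = 1/2 ↦ 1/2  <
p1 = 1, p2 = 1 ↦ 1  ≥
So 3 of the 9 assignments meet the threshold.

3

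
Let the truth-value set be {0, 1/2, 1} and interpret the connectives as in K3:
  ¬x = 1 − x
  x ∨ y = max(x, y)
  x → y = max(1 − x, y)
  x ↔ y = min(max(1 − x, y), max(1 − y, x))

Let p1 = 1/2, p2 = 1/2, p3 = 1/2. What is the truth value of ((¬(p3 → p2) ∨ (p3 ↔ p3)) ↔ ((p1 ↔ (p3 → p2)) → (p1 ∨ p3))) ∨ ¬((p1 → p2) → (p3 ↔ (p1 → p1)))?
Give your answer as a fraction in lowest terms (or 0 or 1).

1/2

p3 → p2 = 1/2 → 1/2 = 1/2
¬(p3 → p2) = ¬1/2 = 1/2
p3 ↔ p3 = 1/2 ↔ 1/2 = 1/2
¬(p3 → p2) ∨ (p3 ↔ p3) = 1/2 ∨ 1/2 = 1/2
p3 → p2 = 1/2 → 1/2 = 1/2
p1 ↔ (p3 → p2) = 1/2 ↔ 1/2 = 1/2
p1 ∨ p3 = 1/2 ∨ 1/2 = 1/2
(p1 ↔ (p3 → p2)) → (p1 ∨ p3) = 1/2 → 1/2 = 1/2
(¬(p3 → p2) ∨ (p3 ↔ p3)) ↔ ((p1 ↔ (p3 → p2)) → (p1 ∨ p3)) = 1/2 ↔ 1/2 = 1/2
p1 → p2 = 1/2 → 1/2 = 1/2
p1 → p1 = 1/2 → 1/2 = 1/2
p3 ↔ (p1 → p1) = 1/2 ↔ 1/2 = 1/2
(p1 → p2) → (p3 ↔ (p1 → p1)) = 1/2 → 1/2 = 1/2
¬((p1 → p2) → (p3 ↔ (p1 → p1))) = ¬1/2 = 1/2
((¬(p3 → p2) ∨ (p3 ↔ p3)) ↔ ((p1 ↔ (p3 → p2)) → (p1 ∨ p3))) ∨ ¬((p1 → p2) → (p3 ↔ (p1 → p1))) = 1/2 ∨ 1/2 = 1/2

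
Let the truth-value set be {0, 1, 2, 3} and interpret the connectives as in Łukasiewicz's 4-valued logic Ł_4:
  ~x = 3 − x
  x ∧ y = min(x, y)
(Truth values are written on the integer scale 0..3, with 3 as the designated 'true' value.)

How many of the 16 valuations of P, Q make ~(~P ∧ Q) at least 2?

P = 0, Q = 0 ↦ 3  ≥
P = 0, Q = 1 ↦ 2  ≥
P = 0, Q = 2 ↦ 1  <
P = 0, Q = 3 ↦ 0  <
P = 1, Q = 0 ↦ 3  ≥
P = 1, Q = 1 ↦ 2  ≥
P = 1, Q = 2 ↦ 1  <
P = 1, Q = 3 ↦ 1  <
P = 2, Q = 0 ↦ 3  ≥
P = 2, Q = 1 ↦ 2  ≥
P = 2, Q = 2 ↦ 2  ≥
P = 2, Q = 3 ↦ 2  ≥
P = 3, Q = 0 ↦ 3  ≥
P = 3, Q = 1 ↦ 3  ≥
P = 3, Q = 2 ↦ 3  ≥
P = 3, Q = 3 ↦ 3  ≥
So 12 of the 16 assignments meet the threshold.

12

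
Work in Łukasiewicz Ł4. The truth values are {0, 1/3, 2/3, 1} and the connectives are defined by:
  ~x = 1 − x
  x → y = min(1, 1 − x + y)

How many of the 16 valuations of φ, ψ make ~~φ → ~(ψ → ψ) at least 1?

φ = 0, ψ = 0 ↦ 1  ≥
φ = 0, ψ = 1/3 ↦ 1  ≥
φ = 0, ψ = 2/3 ↦ 1  ≥
φ = 0, ψ = 1 ↦ 1  ≥
φ = 1/3, ψ = 0 ↦ 2/3  <
φ = 1/3, ψ = 1/3 ↦ 2/3  <
φ = 1/3, ψ = 2/3 ↦ 2/3  <
φ = 1/3, ψ = 1 ↦ 2/3  <
φ = 2/3, ψ = 0 ↦ 1/3  <
φ = 2/3, ψ = 1/3 ↦ 1/3  <
φ = 2/3, ψ = 2/3 ↦ 1/3  <
φ = 2/3, ψ = 1 ↦ 1/3  <
φ = 1, ψ = 0 ↦ 0  <
φ = 1, ψ = 1/3 ↦ 0  <
φ = 1, ψ = 2/3 ↦ 0  <
φ = 1, ψ = 1 ↦ 0  <
So 4 of the 16 assignments meet the threshold.

4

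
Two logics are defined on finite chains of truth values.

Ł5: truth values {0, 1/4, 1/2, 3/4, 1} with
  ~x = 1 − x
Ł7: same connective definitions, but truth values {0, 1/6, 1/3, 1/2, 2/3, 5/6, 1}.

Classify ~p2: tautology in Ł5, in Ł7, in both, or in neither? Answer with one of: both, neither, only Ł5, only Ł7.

neither

In Ł5: at p2 = 1/4 the value is 3/4 — not a tautology.
In Ł7: at p2 = 1/6 the value is 5/6 — not a tautology.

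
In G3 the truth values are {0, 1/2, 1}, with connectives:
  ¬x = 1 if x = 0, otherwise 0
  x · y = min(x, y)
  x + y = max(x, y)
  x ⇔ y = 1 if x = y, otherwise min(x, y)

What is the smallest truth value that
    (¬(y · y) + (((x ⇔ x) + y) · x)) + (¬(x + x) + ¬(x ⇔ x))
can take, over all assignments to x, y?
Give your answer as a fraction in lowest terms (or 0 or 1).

Take x = 1/2, y = 1/2:
y · y = 1/2 · 1/2 = 1/2
¬(y · y) = ¬1/2 = 0
x ⇔ x = 1/2 ⇔ 1/2 = 1
(x ⇔ x) + y = 1 + 1/2 = 1
((x ⇔ x) + y) · x = 1 · 1/2 = 1/2
¬(y · y) + (((x ⇔ x) + y) · x) = 0 + 1/2 = 1/2
x + x = 1/2 + 1/2 = 1/2
¬(x + x) = ¬1/2 = 0
x ⇔ x = 1/2 ⇔ 1/2 = 1
¬(x ⇔ x) = ¬1 = 0
¬(x + x) + ¬(x ⇔ x) = 0 + 0 = 0
(¬(y · y) + (((x ⇔ x) + y) · x)) + (¬(x + x) + ¬(x ⇔ x)) = 1/2 + 0 = 1/2
No assignment yields a value below 1/2, so this is the minimum.

1/2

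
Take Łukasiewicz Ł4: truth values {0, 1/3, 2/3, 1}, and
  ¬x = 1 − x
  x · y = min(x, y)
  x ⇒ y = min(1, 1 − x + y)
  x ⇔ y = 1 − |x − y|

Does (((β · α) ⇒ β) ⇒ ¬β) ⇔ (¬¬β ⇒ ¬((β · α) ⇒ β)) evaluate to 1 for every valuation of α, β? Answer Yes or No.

Yes

α = 0, β = 0 ↦ 1
α = 0, β = 1/3 ↦ 1
α = 0, β = 2/3 ↦ 1
α = 0, β = 1 ↦ 1
α = 1/3, β = 0 ↦ 1
α = 1/3, β = 1/3 ↦ 1
α = 1/3, β = 2/3 ↦ 1
α = 1/3, β = 1 ↦ 1
α = 2/3, β = 0 ↦ 1
α = 2/3, β = 1/3 ↦ 1
α = 2/3, β = 2/3 ↦ 1
α = 2/3, β = 1 ↦ 1
α = 1, β = 0 ↦ 1
α = 1, β = 1/3 ↦ 1
α = 1, β = 2/3 ↦ 1
α = 1, β = 1 ↦ 1
Every assignment gives a value ≥ 1.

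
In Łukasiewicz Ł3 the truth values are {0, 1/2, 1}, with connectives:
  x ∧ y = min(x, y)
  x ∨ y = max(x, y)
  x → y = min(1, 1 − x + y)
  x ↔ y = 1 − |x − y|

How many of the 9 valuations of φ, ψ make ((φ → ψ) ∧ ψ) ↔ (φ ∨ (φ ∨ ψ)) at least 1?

φ = 0, ψ = 0 ↦ 1  ≥
φ = 0, ψ = 1/2 ↦ 1  ≥
φ = 0, ψ = 1 ↦ 1  ≥
φ = 1/2, ψ = 0 ↦ 1/2  <
φ = 1/2, ψ = 1/2 ↦ 1  ≥
φ = 1/2, ψ = 1 ↦ 1  ≥
φ = 1, ψ = 0 ↦ 0  <
φ = 1, ψ = 1/2 ↦ 1/2  <
φ = 1, ψ = 1 ↦ 1  ≥
So 6 of the 9 assignments meet the threshold.

6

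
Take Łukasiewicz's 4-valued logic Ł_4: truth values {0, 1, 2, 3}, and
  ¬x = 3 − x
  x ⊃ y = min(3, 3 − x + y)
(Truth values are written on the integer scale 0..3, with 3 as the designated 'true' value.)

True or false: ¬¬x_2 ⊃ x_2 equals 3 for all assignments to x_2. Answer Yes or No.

x_2 = 0 ↦ 3
x_2 = 1 ↦ 3
x_2 = 2 ↦ 3
x_2 = 3 ↦ 3
Every assignment gives a value ≥ 3.

Yes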